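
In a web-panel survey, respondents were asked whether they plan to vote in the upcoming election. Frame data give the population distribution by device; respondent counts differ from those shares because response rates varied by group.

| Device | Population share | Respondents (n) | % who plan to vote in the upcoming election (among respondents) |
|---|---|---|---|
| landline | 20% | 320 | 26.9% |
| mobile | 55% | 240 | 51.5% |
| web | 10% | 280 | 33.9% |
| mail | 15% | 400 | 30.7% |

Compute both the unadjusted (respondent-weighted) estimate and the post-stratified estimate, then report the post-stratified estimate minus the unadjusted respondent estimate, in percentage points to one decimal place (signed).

Unadjusted (pooled respondent) estimate weights by respondent counts:
  (320/1240)×26.9 + (240/1240)×51.5 + (280/1240)×33.9 + (400/1240)×30.7 = 34.4677%
Post-stratifying to population shares instead:
  0.2×26.9 + 0.55×51.5 + 0.1×33.9 + 0.15×30.7 = 41.7%
Difference = 41.7 − 34.4677 = 7.2323 pp.

+7.2 percentage points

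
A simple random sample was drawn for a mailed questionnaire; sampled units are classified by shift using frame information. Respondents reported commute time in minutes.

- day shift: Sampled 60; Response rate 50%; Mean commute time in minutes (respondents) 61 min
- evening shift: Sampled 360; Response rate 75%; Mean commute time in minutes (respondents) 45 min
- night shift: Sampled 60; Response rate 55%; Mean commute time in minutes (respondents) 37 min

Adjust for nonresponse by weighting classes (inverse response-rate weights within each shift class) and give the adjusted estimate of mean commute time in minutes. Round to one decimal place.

46.0

Each respondent's weight = sampled/responded in their class; summing within a class gives n_sampled, so:
  day shift: 60 × 61 = 3660
  evening shift: 360 × 45 = 16,200
  night shift: 60 × 37 = 2220
Adjusted estimate = 22,080 / 480 = 46 → 46.0.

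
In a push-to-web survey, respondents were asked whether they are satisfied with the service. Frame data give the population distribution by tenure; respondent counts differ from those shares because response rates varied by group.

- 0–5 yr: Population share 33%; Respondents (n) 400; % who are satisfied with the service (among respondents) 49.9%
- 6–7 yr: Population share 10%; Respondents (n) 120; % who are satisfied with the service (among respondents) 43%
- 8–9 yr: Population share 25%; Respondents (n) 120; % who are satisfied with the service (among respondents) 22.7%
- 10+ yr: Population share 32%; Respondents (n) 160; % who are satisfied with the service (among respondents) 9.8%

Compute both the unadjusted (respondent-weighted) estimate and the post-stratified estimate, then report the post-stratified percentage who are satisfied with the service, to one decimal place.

29.6%

Naive respondent-only estimate (weights = respondent counts):
  (400/800)×49.9 + (120/800)×43 + (120/800)×22.7 + (160/800)×9.8 = 36.765%
Reweighting by population tenure shares:
  0.33×49.9 + 0.1×43 + 0.25×22.7 + 0.32×9.8 = 29.578%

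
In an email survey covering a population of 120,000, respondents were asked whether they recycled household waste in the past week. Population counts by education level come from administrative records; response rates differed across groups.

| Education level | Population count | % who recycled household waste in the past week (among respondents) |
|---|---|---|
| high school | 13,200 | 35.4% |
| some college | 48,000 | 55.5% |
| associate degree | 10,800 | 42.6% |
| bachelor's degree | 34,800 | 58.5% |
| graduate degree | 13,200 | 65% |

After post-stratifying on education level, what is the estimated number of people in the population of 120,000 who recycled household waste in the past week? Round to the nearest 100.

64,900

Each cell contributes its population count × the respondent rate:
  high school: 13,200 × 35.4% = 4672.8
  some college: 48,000 × 55.5% = 26,640
  associate degree: 10,800 × 42.6% = 4600.8
  bachelor's degree: 34,800 × 58.5% = 20,358
  graduate degree: 13,200 × 65% = 8580
Estimated total = 64851.6 → 64,900.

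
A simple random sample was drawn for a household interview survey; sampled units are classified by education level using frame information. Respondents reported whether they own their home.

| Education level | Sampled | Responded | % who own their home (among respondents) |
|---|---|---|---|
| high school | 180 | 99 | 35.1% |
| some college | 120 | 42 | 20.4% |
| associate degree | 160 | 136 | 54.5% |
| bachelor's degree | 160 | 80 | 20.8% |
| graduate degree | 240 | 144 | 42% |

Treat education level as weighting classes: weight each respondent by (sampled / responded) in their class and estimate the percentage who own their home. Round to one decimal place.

35.9%

Class response rates: high school 99/180 = 55%, some college 42/120 = 35%, associate degree 136/160 = 85%, bachelor's degree 80/160 = 50%, graduate degree 144/240 = 60%.
Each respondent's weight = sampled/responded in their class; summing within a class gives n_sampled, so:
  high school: 180 × 35.1 = 6318
  some college: 120 × 20.4 = 2448
  associate degree: 160 × 54.5 = 8720
  bachelor's degree: 160 × 20.8 = 3328
  graduate degree: 240 × 42 = 10,080
Adjusted estimate = 30,894 / 860 = 35.9233 → 35.9%.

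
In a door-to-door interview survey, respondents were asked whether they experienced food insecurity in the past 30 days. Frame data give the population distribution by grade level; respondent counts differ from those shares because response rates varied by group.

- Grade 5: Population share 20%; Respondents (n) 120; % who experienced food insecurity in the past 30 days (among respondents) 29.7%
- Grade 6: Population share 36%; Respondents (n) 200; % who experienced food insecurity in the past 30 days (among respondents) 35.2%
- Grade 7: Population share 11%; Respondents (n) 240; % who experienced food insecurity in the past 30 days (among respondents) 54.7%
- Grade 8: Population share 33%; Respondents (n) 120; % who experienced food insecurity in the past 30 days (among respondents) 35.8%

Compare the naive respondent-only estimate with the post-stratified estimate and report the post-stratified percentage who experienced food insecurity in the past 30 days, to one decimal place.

Unadjusted (pooled respondent) estimate weights by respondent counts:
  (120/680)×29.7 + (200/680)×35.2 + (240/680)×54.7 + (120/680)×35.8 = 41.2176%
Reweighting by population grade level shares:
  0.2×29.7 + 0.36×35.2 + 0.11×54.7 + 0.33×35.8 = 36.443%

36.4%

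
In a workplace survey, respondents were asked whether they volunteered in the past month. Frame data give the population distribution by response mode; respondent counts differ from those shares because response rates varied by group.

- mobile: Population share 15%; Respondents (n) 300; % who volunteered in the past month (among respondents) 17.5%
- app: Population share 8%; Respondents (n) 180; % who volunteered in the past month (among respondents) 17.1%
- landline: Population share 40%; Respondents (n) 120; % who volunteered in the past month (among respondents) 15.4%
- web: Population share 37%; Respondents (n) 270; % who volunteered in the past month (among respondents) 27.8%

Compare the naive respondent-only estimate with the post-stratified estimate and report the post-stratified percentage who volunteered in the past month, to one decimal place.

20.4%

Without adjustment, the pooled respondent share is:
  (300/870)×17.5 + (180/870)×17.1 + (120/870)×15.4 + (270/870)×27.8 = 20.3241%
Post-stratified estimate weights by population shares:
  0.15×17.5 + 0.08×17.1 + 0.4×15.4 + 0.37×27.8 = 20.439%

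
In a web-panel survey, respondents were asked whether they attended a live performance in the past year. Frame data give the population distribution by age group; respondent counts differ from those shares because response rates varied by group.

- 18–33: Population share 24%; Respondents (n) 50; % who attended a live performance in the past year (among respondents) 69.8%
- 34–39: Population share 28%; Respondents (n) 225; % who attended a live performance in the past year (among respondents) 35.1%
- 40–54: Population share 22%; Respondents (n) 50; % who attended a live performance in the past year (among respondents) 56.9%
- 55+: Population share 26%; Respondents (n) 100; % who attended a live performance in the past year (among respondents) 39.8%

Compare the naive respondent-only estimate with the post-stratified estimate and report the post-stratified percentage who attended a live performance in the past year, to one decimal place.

49.4%

Naive respondent-only estimate (weights = respondent counts):
  (50/425)×69.8 + (225/425)×35.1 + (50/425)×56.9 + (100/425)×39.8 = 42.8529%
Post-stratifying to population shares instead:
  0.24×69.8 + 0.28×35.1 + 0.22×56.9 + 0.26×39.8 = 49.446%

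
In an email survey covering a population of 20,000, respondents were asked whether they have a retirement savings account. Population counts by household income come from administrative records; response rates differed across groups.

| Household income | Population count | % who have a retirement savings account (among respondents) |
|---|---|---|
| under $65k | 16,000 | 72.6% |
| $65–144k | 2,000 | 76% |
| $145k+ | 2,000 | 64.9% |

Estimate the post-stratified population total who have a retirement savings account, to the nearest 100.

14,400

Each cell contributes its population count × the respondent rate:
  under $65k: 16,000 × 72.6% = 11,616
  $65–144k: 2,000 × 76% = 1520
  $145k+: 2,000 × 64.9% = 1298
Estimated total = 14,434 → 14,400.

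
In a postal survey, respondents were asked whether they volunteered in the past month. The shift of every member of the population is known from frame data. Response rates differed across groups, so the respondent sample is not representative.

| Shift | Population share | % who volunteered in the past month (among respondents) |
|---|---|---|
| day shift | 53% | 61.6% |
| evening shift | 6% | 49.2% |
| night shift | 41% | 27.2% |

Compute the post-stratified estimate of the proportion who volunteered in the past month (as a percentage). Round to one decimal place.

Each cell contributes population-share × respondent value:
  day shift: 0.53 × 61.6 = 32.648
  evening shift: 0.06 × 49.2 = 2.952
  night shift: 0.41 × 27.2 = 11.152
Post-stratified estimate = 46.752 → 46.8%.

46.8%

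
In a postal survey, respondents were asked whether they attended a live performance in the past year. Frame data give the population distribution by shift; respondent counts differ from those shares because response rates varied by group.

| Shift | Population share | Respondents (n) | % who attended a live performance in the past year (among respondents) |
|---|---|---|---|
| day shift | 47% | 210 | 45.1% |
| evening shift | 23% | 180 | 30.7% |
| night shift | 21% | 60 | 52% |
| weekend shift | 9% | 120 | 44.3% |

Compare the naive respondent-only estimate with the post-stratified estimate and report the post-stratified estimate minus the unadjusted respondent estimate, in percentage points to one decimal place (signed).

+2.1 percentage points

Unadjusted (pooled respondent) estimate weights by respondent counts:
  (210/570)×45.1 + (180/570)×30.7 + (60/570)×52 + (120/570)×44.3 = 41.1105%
Post-stratifying to population shares instead:
  0.47×45.1 + 0.23×30.7 + 0.21×52 + 0.09×44.3 = 43.165%
Difference = 43.165 − 41.1105 = 2.0545 pp.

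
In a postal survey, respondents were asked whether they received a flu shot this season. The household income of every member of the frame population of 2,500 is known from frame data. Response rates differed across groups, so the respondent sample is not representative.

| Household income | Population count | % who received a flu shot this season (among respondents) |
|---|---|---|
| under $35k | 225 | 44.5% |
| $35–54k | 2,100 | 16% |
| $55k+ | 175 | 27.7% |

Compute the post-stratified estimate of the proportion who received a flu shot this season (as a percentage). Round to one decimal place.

Weight each group's respondent value by its population share:
  under $35k: (225/2,500) × 44.5 = 4.005
  $35–54k: (2,100/2,500) × 16 = 13.44
  $55k+: (175/2,500) × 27.7 = 1.939
Post-stratified estimate = 19.384 → 19.4%.

19.4%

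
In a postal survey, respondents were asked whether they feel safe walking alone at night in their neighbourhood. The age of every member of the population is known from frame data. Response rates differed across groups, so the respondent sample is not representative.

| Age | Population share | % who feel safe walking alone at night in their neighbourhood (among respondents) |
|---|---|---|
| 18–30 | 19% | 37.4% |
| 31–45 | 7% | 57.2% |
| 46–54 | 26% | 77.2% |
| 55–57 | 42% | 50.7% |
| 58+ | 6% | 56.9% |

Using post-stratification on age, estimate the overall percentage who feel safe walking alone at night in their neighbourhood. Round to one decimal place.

55.9%

Post-stratification weights by population share, not respondent share:
  18–30: 0.19 × 37.4 = 7.106
  31–45: 0.07 × 57.2 = 4.004
  46–54: 0.26 × 77.2 = 20.072
  55–57: 0.42 × 50.7 = 21.294
  58+: 0.06 × 56.9 = 3.414
Post-stratified estimate = 55.89 → 55.9%.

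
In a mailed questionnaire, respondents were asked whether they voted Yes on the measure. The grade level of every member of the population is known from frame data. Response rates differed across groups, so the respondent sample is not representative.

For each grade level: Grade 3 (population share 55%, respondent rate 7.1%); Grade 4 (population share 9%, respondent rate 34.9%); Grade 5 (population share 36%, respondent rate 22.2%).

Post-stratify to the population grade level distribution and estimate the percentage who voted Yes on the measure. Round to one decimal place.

15.0%

Reweight to the known grade level distribution:
  Grade 3: 0.55 × 7.1 = 3.905
  Grade 4: 0.09 × 34.9 = 3.141
  Grade 5: 0.36 × 22.2 = 7.992
Post-stratified estimate = 15.038 → 15.0%.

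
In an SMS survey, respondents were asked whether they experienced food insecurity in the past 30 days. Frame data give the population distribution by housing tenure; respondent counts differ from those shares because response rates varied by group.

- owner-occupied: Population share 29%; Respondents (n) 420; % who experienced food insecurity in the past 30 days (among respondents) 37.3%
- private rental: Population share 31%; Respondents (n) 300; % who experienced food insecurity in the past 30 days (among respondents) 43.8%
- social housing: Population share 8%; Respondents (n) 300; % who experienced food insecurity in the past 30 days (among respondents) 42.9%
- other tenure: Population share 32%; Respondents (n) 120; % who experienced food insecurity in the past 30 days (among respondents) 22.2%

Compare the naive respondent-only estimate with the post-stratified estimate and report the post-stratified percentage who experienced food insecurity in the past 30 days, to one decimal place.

Unadjusted (pooled respondent) estimate weights by respondent counts:
  (420/1140)×37.3 + (300/1140)×43.8 + (300/1140)×42.9 + (120/1140)×22.2 = 38.8947%
Post-stratified estimate weights by population shares:
  0.29×37.3 + 0.31×43.8 + 0.08×42.9 + 0.32×22.2 = 34.931%

34.9%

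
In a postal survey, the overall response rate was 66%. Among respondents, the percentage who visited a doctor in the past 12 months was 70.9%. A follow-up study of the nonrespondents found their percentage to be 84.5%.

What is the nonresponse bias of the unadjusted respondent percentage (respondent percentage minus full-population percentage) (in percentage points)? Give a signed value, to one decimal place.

-4.6 percentage points

Nonresponse fraction = 1 − 0.66 = 0.34.
Bias = (nonresponse fraction) × (respondent percentage − nonrespondent percentage)
     = 0.34 × (70.9 − 84.5) = 0.34 × -13.6 = -4.624.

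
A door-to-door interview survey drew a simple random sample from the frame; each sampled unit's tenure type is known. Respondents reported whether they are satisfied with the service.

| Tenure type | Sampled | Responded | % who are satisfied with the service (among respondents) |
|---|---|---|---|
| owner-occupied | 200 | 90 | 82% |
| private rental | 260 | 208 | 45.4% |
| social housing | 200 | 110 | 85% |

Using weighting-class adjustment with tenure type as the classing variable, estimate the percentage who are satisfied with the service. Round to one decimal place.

Response rates by class: owner-occupied 90/200 = 45%, private rental 208/260 = 80%, social housing 110/200 = 55%.
Each respondent's weight = sampled/responded in their class; summing within a class gives n_sampled, so:
  owner-occupied: 200 × 82 = 16,400
  private rental: 260 × 45.4 = 11,804
  social housing: 200 × 85 = 17,000
Adjusted estimate = 45,204 / 660 = 68.4909 → 68.5%.

68.5%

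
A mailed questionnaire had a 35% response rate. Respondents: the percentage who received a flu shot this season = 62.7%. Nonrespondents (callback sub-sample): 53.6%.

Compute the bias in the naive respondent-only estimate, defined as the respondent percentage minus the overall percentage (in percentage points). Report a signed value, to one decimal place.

+5.9 percentage points

Nonresponse fraction = 1 − 0.35 = 0.65.
Bias = (nonresponse fraction) × (respondent percentage − nonrespondent percentage)
     = 0.65 × (62.7 − 53.6) = 0.65 × 9.1 = 5.915.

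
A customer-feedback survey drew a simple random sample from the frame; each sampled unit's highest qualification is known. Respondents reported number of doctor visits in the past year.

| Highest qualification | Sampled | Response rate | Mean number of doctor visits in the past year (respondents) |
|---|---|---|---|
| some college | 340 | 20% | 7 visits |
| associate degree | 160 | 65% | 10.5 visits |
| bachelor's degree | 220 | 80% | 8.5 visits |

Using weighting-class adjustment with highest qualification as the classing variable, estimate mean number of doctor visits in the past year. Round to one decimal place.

Each respondent's weight = sampled/responded in their class; summing within a class gives n_sampled, so:
  some college: 340 × 7 = 2380
  associate degree: 160 × 10.5 = 1680
  bachelor's degree: 220 × 8.5 = 1870
Adjusted estimate = 5930 / 720 = 8.23611 → 8.2.

8.2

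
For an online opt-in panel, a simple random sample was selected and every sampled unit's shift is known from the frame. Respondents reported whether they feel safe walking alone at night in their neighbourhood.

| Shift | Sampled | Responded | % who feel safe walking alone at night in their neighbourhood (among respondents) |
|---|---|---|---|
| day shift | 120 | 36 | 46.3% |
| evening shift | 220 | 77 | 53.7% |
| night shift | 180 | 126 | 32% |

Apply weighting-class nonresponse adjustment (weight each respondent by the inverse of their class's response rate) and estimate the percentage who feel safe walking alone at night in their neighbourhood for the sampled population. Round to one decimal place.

Response rates by class: day shift 36/120 = 30%, evening shift 77/220 = 35%, night shift 126/180 = 70%.
Inverse-response-rate weighting restores each class to its sampled count, so class totals weight by n_sampled:
  day shift: 120 × 46.3 = 5556
  evening shift: 220 × 53.7 = 11,814
  night shift: 180 × 32 = 5760
Adjusted estimate = 23,130 / 520 = 44.4808 → 44.5%.

44.5%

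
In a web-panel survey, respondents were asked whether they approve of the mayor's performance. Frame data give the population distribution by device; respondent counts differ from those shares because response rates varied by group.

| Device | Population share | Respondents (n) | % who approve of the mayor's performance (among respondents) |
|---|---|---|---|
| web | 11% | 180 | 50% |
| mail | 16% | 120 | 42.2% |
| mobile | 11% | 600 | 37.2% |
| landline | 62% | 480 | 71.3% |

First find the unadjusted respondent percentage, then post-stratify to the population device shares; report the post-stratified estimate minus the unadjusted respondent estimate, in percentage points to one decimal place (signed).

Naive respondent-only estimate (weights = respondent counts):
  (180/1380)×50 + (120/1380)×42.2 + (600/1380)×37.2 + (480/1380)×71.3 = 51.1652%
Reweighting by population device shares:
  0.11×50 + 0.16×42.2 + 0.11×37.2 + 0.62×71.3 = 60.55%
Difference = 60.55 − 51.1652 = 9.3848 pp.

+9.4 percentage points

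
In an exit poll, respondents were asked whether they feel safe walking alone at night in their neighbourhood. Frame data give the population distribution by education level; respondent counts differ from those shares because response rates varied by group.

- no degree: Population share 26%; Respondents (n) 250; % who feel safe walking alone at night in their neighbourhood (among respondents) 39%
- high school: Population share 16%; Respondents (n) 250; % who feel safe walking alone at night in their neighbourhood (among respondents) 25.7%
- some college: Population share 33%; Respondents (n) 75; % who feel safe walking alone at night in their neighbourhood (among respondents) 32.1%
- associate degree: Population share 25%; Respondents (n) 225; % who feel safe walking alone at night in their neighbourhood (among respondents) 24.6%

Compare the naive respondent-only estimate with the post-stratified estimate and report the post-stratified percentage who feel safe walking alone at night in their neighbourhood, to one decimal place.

Naive respondent-only estimate (weights = respondent counts):
  (250/800)×39 + (250/800)×25.7 + (75/800)×32.1 + (225/800)×24.6 = 30.1469%
Reweighting by population education level shares:
  0.26×39 + 0.16×25.7 + 0.33×32.1 + 0.25×24.6 = 30.995%

31.0%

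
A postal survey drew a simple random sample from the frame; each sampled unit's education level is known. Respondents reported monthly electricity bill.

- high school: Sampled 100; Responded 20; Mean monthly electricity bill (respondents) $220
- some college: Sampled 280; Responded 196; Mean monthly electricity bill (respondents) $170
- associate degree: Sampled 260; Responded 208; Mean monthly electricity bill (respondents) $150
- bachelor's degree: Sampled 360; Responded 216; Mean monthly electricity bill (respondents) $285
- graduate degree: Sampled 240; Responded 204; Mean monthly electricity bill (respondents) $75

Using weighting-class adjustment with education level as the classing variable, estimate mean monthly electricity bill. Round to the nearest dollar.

Class response rates: high school 20/100 = 20%, some college 196/280 = 70%, associate degree 208/260 = 80%, bachelor's degree 216/360 = 60%, graduate degree 204/240 = 85%.
With weight = n_sampled/n_responded per class, the weighted class total is n_sampled:
  high school: 100 × 220 = 22,000
  some college: 280 × 170 = 47,600
  associate degree: 260 × 150 = 39,000
  bachelor's degree: 360 × 285 = 102,600
  graduate degree: 240 × 75 = 18,000
Adjusted estimate = 229,200 / 1,240 = 184.839 → $185.

$185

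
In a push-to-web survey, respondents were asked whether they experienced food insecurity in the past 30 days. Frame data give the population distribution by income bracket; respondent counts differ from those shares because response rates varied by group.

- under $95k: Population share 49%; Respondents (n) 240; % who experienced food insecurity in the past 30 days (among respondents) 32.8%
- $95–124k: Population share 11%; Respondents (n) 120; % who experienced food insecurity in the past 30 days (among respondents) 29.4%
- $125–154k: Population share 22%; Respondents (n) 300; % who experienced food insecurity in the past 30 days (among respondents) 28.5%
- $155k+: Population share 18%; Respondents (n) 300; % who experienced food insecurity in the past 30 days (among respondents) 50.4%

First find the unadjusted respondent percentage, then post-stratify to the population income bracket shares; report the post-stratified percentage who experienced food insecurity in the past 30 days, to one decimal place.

34.6%

Without adjustment, the pooled respondent share is:
  (240/960)×32.8 + (120/960)×29.4 + (300/960)×28.5 + (300/960)×50.4 = 36.5312%
Post-stratifying to population shares instead:
  0.49×32.8 + 0.11×29.4 + 0.22×28.5 + 0.18×50.4 = 34.648%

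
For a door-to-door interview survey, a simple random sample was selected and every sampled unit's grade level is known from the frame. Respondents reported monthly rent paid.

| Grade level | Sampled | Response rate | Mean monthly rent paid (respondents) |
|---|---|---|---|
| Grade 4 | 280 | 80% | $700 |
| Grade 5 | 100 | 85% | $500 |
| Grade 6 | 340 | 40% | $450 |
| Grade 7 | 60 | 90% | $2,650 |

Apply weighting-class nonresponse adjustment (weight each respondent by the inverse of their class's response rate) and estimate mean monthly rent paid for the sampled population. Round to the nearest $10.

$720

Weighting each respondent by the inverse class response rate inflates each class back to its sampled size, so the class weight is n_sampled:
  Grade 4: 280 × 700 = 196,000
  Grade 5: 100 × 500 = 50,000
  Grade 6: 340 × 450 = 153,000
  Grade 7: 60 × 2650 = 159,000
Adjusted estimate = 558,000 / 780 = 715.385 → $720.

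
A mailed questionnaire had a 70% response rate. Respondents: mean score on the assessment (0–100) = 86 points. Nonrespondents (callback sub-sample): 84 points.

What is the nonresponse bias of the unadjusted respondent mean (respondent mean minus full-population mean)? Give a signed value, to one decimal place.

Nonresponse fraction = 1 − 0.7 = 0.3.
Bias = (nonresponse fraction) × (respondent mean − nonrespondent mean)
     = 0.3 × (86 − 84) = 0.3 × 2 = 0.6.

+0.6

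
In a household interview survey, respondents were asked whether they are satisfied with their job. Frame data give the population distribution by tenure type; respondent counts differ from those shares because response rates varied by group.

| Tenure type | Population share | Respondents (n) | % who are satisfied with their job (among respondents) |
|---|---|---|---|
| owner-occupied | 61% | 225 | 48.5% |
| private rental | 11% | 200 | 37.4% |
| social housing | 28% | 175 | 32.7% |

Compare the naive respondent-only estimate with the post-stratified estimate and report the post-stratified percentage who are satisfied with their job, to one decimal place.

Naive respondent-only estimate (weights = respondent counts):
  (225/600)×48.5 + (200/600)×37.4 + (175/600)×32.7 = 40.1917%
Post-stratified estimate weights by population shares:
  0.61×48.5 + 0.11×37.4 + 0.28×32.7 = 42.855%

42.9%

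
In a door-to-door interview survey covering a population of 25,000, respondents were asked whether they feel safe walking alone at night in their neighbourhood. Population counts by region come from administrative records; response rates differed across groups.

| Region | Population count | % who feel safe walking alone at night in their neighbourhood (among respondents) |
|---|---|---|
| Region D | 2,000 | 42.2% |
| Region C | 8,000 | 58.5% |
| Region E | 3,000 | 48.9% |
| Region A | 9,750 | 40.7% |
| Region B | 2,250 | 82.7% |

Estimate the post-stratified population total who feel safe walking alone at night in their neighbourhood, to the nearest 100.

12,800

Estimated count per cell = population count × respondent percentage:
  Region D: 2,000 × 42.2% = 844
  Region C: 8,000 × 58.5% = 4680
  Region E: 3,000 × 48.9% = 1467
  Region A: 9,750 × 40.7% = 3968.25
  Region B: 2,250 × 82.7% = 1860.75
Estimated total = 12,820 → 12,800.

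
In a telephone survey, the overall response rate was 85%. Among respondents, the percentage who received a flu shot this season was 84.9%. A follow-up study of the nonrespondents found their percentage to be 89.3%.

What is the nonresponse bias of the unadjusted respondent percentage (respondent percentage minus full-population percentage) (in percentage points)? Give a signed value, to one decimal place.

-0.7 percentage points

Nonresponse fraction = 1 − 0.85 = 0.15.
Bias = (nonresponse fraction) × (respondent percentage − nonrespondent percentage)
     = 0.15 × (84.9 − 89.3) = 0.15 × -4.4 = -0.66.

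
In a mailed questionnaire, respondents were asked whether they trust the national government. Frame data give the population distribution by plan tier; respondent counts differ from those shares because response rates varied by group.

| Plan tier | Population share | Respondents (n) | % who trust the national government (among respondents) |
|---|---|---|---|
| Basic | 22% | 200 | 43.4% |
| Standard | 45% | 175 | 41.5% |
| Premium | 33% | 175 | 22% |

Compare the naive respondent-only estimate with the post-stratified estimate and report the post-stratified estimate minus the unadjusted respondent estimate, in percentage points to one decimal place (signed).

-0.5 percentage points

Unadjusted (pooled respondent) estimate weights by respondent counts:
  (200/550)×43.4 + (175/550)×41.5 + (175/550)×22 = 35.9864%
Reweighting by population plan tier shares:
  0.22×43.4 + 0.45×41.5 + 0.33×22 = 35.483%
Difference = 35.483 − 35.9864 = -0.5034 pp.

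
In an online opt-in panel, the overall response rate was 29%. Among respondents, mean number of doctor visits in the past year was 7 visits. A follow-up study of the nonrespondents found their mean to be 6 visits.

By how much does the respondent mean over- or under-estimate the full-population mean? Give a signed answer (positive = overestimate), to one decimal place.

Nonresponse fraction = 1 − 0.29 = 0.71.
Bias = (nonresponse fraction) × (respondent mean − nonrespondent mean)
     = 0.71 × (7 − 6) = 0.71 × 1 = 0.71.

+0.7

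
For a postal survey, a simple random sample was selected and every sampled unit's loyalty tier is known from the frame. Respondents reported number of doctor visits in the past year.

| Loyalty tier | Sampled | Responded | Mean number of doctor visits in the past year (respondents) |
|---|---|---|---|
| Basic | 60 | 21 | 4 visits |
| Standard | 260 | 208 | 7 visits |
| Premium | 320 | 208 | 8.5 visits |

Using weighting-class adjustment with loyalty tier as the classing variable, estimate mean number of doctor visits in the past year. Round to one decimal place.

7.5

Class response rates: Basic 21/60 = 35%, Standard 208/260 = 80%, Premium 208/320 = 65%.
Weighting each respondent by the inverse class response rate inflates each class back to its sampled size, so the class weight is n_sampled:
  Basic: 60 × 4 = 240
  Standard: 260 × 7 = 1820
  Premium: 320 × 8.5 = 2720
Adjusted estimate = 4780 / 640 = 7.46875 → 7.5.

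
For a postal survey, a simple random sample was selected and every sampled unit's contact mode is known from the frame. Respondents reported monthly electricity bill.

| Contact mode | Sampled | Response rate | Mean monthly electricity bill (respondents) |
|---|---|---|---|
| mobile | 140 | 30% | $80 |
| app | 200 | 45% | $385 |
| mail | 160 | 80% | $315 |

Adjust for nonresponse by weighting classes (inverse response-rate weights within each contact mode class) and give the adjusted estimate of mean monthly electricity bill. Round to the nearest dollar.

$277

Weighting each respondent by the inverse class response rate inflates each class back to its sampled size, so the class weight is n_sampled:
  mobile: 140 × 80 = 11,200
  app: 200 × 385 = 77,000
  mail: 160 × 315 = 50,400
Adjusted estimate = 138,600 / 500 = 277.2 → $277.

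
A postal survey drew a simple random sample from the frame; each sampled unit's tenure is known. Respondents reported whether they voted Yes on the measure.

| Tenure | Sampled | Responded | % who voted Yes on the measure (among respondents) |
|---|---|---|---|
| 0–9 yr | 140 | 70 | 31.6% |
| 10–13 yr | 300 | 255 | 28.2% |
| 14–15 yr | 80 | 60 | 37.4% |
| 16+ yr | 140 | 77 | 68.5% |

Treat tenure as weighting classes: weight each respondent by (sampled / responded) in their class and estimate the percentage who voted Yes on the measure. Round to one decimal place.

Class response rates: 0–9 yr 70/140 = 50%, 10–13 yr 255/300 = 85%, 14–15 yr 60/80 = 75%, 16+ yr 77/140 = 55%.
Each respondent's weight = sampled/responded in their class; summing within a class gives n_sampled, so:
  0–9 yr: 140 × 31.6 = 4424
  10–13 yr: 300 × 28.2 = 8460
  14–15 yr: 80 × 37.4 = 2992
  16+ yr: 140 × 68.5 = 9590
Adjusted estimate = 25,466 / 660 = 38.5848 → 38.6%.

38.6%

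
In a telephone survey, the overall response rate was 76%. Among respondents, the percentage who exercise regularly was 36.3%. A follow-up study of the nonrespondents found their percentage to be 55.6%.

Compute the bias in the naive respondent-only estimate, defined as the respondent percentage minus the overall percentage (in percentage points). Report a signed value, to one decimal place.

-4.6 percentage points

Nonresponse fraction = 1 − 0.76 = 0.24.
Bias = (nonresponse fraction) × (respondent percentage − nonrespondent percentage)
     = 0.24 × (36.3 − 55.6) = 0.24 × -19.3 = -4.632.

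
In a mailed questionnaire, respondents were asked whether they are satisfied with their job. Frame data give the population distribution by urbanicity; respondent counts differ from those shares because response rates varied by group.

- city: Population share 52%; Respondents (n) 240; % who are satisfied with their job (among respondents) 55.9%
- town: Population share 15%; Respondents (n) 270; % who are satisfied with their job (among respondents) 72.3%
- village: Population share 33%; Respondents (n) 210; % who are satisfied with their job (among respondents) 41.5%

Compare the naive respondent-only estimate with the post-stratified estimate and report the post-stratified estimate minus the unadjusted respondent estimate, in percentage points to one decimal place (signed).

-4.2 percentage points

Unadjusted (pooled respondent) estimate weights by respondent counts:
  (240/720)×55.9 + (270/720)×72.3 + (210/720)×41.5 = 57.85%
Post-stratified estimate weights by population shares:
  0.52×55.9 + 0.15×72.3 + 0.33×41.5 = 53.608%
Difference = 53.608 − 57.85 = -4.242 pp.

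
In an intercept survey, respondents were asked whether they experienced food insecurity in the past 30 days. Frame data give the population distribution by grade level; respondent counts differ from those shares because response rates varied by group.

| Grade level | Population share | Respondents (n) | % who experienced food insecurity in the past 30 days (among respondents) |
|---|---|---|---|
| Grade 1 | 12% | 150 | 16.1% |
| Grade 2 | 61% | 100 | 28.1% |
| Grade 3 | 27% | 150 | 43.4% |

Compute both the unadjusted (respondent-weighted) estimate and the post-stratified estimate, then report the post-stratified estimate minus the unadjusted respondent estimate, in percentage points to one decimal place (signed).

+1.5 percentage points

Unadjusted (pooled respondent) estimate weights by respondent counts:
  (150/400)×16.1 + (100/400)×28.1 + (150/400)×43.4 = 29.3375%
Reweighting by population grade level shares:
  0.12×16.1 + 0.61×28.1 + 0.27×43.4 = 30.791%
Difference = 30.791 − 29.3375 = 1.4535 pp.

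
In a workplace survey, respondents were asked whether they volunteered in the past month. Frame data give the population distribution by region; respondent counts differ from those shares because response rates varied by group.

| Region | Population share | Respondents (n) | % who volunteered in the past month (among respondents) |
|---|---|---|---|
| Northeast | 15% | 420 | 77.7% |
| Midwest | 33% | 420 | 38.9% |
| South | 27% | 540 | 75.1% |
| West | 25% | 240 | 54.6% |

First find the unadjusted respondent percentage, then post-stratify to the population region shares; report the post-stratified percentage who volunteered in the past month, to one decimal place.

Without adjustment, the pooled respondent share is:
  (420/1620)×77.7 + (420/1620)×38.9 + (540/1620)×75.1 + (240/1620)×54.6 = 63.3519%
Reweighting by population region shares:
  0.15×77.7 + 0.33×38.9 + 0.27×75.1 + 0.25×54.6 = 58.419%

58.4%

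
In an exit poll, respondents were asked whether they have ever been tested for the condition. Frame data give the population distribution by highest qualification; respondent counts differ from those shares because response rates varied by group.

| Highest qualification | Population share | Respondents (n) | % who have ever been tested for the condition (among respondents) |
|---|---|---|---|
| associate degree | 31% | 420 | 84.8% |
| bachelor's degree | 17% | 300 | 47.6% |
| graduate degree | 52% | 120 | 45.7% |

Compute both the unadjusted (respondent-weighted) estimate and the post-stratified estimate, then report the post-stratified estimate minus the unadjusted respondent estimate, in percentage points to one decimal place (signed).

Unadjusted (pooled respondent) estimate weights by respondent counts:
  (420/840)×84.8 + (300/840)×47.6 + (120/840)×45.7 = 65.9286%
Post-stratified estimate weights by population shares:
  0.31×84.8 + 0.17×47.6 + 0.52×45.7 = 58.144%
Difference = 58.144 − 65.9286 = -7.7846 pp.

-7.8 percentage points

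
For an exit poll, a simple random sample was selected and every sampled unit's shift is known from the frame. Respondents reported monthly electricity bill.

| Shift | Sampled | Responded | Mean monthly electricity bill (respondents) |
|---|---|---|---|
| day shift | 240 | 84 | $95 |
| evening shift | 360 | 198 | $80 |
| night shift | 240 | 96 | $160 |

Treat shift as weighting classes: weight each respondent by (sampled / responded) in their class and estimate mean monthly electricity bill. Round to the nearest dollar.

Class response rates: day shift 84/240 = 35%, evening shift 198/360 = 55%, night shift 96/240 = 40%.
Each respondent's weight = sampled/responded in their class; summing within a class gives n_sampled, so:
  day shift: 240 × 95 = 22,800
  evening shift: 360 × 80 = 28,800
  night shift: 240 × 160 = 38,400
Adjusted estimate = 90,000 / 840 = 107.143 → $107.

$107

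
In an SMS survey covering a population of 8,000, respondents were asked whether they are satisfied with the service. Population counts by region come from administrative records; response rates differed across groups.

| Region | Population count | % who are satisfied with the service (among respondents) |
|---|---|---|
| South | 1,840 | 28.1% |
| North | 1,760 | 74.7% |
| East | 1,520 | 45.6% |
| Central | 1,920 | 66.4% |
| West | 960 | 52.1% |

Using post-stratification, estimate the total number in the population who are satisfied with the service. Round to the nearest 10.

Apply each group's respondent rate to its population count:
  South: 1,840 × 28.1% = 517.04
  North: 1,760 × 74.7% = 1314.72
  East: 1,520 × 45.6% = 693.12
  Central: 1,920 × 66.4% = 1274.88
  West: 960 × 52.1% = 500.16
Estimated total = 4299.92 → 4,300.

4,300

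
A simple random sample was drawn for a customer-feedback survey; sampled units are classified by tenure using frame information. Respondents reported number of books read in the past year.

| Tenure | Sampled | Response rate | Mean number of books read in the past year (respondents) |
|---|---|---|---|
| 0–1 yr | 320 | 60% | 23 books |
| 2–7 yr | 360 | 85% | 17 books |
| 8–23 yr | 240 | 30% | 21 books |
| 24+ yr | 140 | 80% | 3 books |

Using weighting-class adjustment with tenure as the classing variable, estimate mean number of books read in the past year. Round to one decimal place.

17.9

Weighting each respondent by the inverse class response rate inflates each class back to its sampled size, so the class weight is n_sampled:
  0–1 yr: 320 × 23 = 7360
  2–7 yr: 360 × 17 = 6120
  8–23 yr: 240 × 21 = 5040
  24+ yr: 140 × 3 = 420
Adjusted estimate = 18,940 / 1,060 = 17.8679 → 17.9.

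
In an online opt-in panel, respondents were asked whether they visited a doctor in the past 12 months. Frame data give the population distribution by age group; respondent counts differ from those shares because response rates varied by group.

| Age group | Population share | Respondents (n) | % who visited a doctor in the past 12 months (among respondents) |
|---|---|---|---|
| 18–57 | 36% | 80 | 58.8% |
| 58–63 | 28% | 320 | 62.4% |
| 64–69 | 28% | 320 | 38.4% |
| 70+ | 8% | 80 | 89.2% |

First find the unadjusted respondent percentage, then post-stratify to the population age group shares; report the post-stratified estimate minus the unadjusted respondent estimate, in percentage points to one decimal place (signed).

+1.4 percentage points

Naive respondent-only estimate (weights = respondent counts):
  (80/800)×58.8 + (320/800)×62.4 + (320/800)×38.4 + (80/800)×89.2 = 55.12%
Reweighting by population age group shares:
  0.36×58.8 + 0.28×62.4 + 0.28×38.4 + 0.08×89.2 = 56.528%
Difference = 56.528 − 55.12 = 1.408 pp.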